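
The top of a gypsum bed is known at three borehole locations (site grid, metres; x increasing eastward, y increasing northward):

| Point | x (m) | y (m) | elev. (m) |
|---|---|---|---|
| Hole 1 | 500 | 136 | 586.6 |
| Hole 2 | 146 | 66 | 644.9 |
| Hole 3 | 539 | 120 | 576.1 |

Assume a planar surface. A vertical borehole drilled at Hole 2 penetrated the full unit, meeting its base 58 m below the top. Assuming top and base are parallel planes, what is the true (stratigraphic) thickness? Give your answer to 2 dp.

Two edge vectors: Hole 1→Hole 2 = (-354, -70, 58.3), Hole 1→Hole 3 = (39, -16, -10.5).
Normal n = (Hole 1→Hole 2) × (Hole 1→Hole 3) = (1667.8, -1443.3, 8394).
So ∂z/∂x = −n_x/n_z = −0.19869 and ∂z/∂y = −n_y/n_z = 0.17194.
|∇z| = √(a²+b²) = 0.26276, so dip δ = arctan(0.26276) = 14.72°.
True thickness = vertical thickness × cos δ = 58 × cos 14.72° = 56.10 m.

56.10 m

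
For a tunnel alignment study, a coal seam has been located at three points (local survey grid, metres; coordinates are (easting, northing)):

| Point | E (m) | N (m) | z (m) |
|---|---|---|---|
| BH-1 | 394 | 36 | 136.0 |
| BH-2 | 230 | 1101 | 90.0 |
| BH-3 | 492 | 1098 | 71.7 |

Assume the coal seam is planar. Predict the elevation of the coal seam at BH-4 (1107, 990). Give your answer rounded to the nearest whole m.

34 m

Let the plane be z = a·E + b·N + c.
BH-2−BH-1: −164a + 1065b = −46;  BH-3−BH-1: 98a + 1062b = −64.3.
Solving gives a = −0.07047, b = −0.05404.
Then c = 136 − a·394 − b·36 = 165.71.
At (1107, 990): z = −78.0 − 53.5 + 165.71 = 34.2 m.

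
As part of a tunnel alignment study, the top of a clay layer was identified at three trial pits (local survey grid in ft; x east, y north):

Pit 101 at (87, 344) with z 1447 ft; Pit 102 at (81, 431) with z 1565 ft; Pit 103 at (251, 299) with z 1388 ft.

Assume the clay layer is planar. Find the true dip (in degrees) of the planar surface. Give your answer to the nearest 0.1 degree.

53.6°

Two edge vectors: Pit 101→Pit 102 = (-6, 87, 118), Pit 101→Pit 103 = (164, -45, -59).
Normal n = (Pit 101→Pit 102) × (Pit 101→Pit 103) = (177, 18998, -13998).
So ∂z/∂x = −n_x/n_z = 0.01264 and ∂z/∂y = −n_y/n_z = 1.35719.
Gradient magnitude |∇z| = √(a² + b²) = √(0.00016 + 1.84198) = 1.35725.
True dip = arctan(1.35725) = 53.6°, dipping toward S (azimuth ≈ 181°).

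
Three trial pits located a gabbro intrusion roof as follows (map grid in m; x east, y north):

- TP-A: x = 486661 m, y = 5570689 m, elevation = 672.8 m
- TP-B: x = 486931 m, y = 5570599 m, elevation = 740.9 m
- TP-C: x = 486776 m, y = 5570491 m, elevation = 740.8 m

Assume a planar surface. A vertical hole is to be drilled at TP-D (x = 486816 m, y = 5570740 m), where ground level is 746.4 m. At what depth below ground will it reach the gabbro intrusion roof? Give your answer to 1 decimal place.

Two edge vectors: TP-A→TP-B = (270, -90, 68.1), TP-A→TP-C = (115, -198, 68).
Normal n = (TP-A→TP-B) × (TP-A→TP-C) = (7363.8, -10528.5, -43110).
So ∂z/∂x = −n_x/n_z = 0.170814196 and ∂z/∂y = −n_y/n_z = −0.244224078.
Intercept c from TP-A: 672.8 − 83128.61 + 1360496.38 = 1278040.58.
At (486816, 5570740): z_contact = 83155.08 − 1360508.84 + 1278040.58 = 686.82 m.
Depth below ground = 746.4 − 686.82 = 59.6 m.

59.6 m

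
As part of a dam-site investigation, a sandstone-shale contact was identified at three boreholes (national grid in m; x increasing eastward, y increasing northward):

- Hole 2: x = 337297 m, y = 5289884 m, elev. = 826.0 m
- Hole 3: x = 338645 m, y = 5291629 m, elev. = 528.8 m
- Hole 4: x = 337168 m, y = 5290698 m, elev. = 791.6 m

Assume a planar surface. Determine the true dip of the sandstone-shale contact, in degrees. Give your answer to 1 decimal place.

Two edge vectors: Hole 2→Hole 3 = (1348, 1745, -297.2), Hole 2→Hole 4 = (-129, 814, -34.4).
Normal n = (Hole 2→Hole 3) × (Hole 2→Hole 4) = (181892.8, 84710, 1322377).
So ∂z/∂x = −n_x/n_z = −0.13755 and ∂z/∂y = −n_y/n_z = −0.06406.
Gradient magnitude |∇z| = √(a² + b²) = √(0.01892 + 0.00410) = 0.15174.
True dip = arctan(0.15174) = 8.6°, dipping toward ENE (azimuth ≈ 065°).

8.6°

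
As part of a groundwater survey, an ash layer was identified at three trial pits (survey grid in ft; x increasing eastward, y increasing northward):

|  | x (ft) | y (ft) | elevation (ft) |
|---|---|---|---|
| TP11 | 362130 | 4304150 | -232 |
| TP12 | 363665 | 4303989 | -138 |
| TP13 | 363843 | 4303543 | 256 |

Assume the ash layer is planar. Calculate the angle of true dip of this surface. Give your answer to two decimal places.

41.90°

Two edge vectors: TP11→TP12 = (1535, -161, 94), TP11→TP13 = (1713, -607, 488).
Normal n = (TP11→TP12) × (TP11→TP13) = (-21510, -588058, -655952).
So ∂z/∂x = −n_x/n_z = −0.03279 and ∂z/∂y = −n_y/n_z = −0.89650.
Gradient magnitude |∇z| = √(a² + b²) = √(0.00108 + 0.80370) = 0.89710.
True dip = arctan(0.89710) = 41.90°, dipping toward N (azimuth ≈ 002°).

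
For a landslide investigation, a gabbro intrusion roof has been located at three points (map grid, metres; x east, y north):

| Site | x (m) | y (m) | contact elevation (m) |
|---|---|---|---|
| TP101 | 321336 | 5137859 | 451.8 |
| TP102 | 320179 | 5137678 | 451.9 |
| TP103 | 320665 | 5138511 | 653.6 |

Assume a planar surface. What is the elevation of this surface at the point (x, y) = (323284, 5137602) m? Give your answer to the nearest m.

302 m

Let the plane be z = a·x + b·y + c.
TP102−TP101: −1157a − 181b = 0.1;  TP103−TP101: −671a + 652b = 201.8.
Solving gives a = −0.04177937, b = 0.26651233.
Then c = 451.8 − a·321336 − b·5137859 = −1355425.78.
At (323284, 5137602): z = −13506.6 + 1369234.3 − 1355425.78 = 301.9 m.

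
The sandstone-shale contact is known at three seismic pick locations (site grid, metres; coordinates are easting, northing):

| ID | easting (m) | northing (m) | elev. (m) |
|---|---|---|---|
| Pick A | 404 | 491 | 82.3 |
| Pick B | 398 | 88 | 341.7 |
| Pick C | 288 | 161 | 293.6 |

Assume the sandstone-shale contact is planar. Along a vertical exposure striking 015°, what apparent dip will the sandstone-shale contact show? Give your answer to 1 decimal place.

Let the plane be z = a·easting + b·northing + c.
Pick B−Pick A: −6a − 403b = 259.4;  Pick C−Pick A: −116a − 330b = 211.3.
Solving gives a = 0.01001, b = −0.64382.
Unit vector along 015° is (sin 15°, cos 15°) = (0.2588, 0.9659).
Slope in that direction = a·(0.2588) + b·(0.9659) = −0.61929.
Apparent dip = arctan|0.61929| = 31.8° (true dip is 32.8°, so apparent ≤ true as expected).

31.8°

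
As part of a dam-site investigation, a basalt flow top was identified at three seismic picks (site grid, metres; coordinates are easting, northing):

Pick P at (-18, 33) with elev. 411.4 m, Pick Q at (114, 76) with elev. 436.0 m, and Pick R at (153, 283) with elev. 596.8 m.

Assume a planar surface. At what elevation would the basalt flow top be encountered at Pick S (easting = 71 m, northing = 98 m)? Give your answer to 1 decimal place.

456.4 m

Two edge vectors: Pick P→Pick Q = (132, 43, 24.6), Pick P→Pick R = (171, 250, 185.4).
Normal n = (Pick P→Pick Q) × (Pick P→Pick R) = (1822.2, -20266.2, 25647).
So ∂z/∂easting = −n_x/n_z = −0.07105 and ∂z/∂northing = −n_y/n_z = 0.79020.
Intercept c from Pick P: 411.4 − 1.28 − 26.08 = 384.04.
At (71, 98): z = −5.0 + 77.4 + 384.04 = 456.4 m.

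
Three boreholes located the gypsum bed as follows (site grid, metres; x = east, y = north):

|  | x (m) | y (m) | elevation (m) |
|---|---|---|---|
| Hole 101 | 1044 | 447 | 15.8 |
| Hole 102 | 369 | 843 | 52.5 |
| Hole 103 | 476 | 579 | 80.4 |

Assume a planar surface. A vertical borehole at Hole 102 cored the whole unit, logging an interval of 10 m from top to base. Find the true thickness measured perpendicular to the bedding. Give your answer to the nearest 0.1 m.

Let the plane be z = a·x + b·y + c.
Hole 102−Hole 101: −675a + 396b = 36.7;  Hole 103−Hole 101: −568a + 132b = 64.6.
Solving gives a = −0.15267, b = −0.16756.
|∇z| = √(a²+b²) = 0.22668, so dip δ = arctan(0.22668) = 12.77°.
True thickness = vertical thickness × cos δ = 10 × cos 12.77° = 9.8 m.

9.8 m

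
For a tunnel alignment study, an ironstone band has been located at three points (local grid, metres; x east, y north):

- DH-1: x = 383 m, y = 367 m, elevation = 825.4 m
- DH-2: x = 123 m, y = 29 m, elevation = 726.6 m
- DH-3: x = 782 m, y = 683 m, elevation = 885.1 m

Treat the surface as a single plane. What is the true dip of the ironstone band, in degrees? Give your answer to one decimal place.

26.5°

Two edge vectors: DH-1→DH-2 = (-260, -338, -98.8), DH-1→DH-3 = (399, 316, 59.7).
Normal n = (DH-1→DH-2) × (DH-1→DH-3) = (11042.2, -23899.2, 52702).
So ∂z/∂x = −n_x/n_z = −0.20952 and ∂z/∂y = −n_y/n_z = 0.45348.
Gradient magnitude |∇z| = √(a² + b²) = √(0.04390 + 0.20564) = 0.49954.
True dip = arctan(0.49954) = 26.5°, dipping toward SSE (azimuth ≈ 155°).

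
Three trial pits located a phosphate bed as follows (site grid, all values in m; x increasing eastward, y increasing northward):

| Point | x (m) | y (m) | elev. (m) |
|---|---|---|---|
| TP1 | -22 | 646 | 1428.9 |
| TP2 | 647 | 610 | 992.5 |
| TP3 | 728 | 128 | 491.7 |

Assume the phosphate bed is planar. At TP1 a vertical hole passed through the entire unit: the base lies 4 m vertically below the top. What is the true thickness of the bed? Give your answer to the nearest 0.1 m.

2.7 m

Let the plane be z = a·x + b·y + c.
TP2−TP1: 669a − 36b = −436.4;  TP3−TP1: 750a − 518b = −937.2.
Solving gives a = −0.60185, b = 0.93786.
|∇z| = √(a²+b²) = 1.11437, so dip δ = arctan(1.11437) = 48.10°.
True thickness = vertical thickness × cos δ = 4 × cos 48.10° = 2.7 m.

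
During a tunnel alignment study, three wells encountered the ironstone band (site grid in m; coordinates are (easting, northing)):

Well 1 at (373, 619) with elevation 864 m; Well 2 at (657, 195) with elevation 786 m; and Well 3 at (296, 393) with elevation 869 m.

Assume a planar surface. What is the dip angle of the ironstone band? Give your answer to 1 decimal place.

11.8°

Two edge vectors: Well 1→Well 2 = (284, -424, -78), Well 1→Well 3 = (-77, -226, 5).
Normal n = (Well 1→Well 2) × (Well 1→Well 3) = (-19748, 4586, -96832).
So ∂z/∂E = −n_x/n_z = −0.20394 and ∂z/∂N = −n_y/n_z = 0.04736.
Gradient magnitude |∇z| = √(a² + b²) = √(0.04159 + 0.00224) = 0.20937.
True dip = arctan(0.20937) = 11.8°, dipping toward ESE (azimuth ≈ 103°).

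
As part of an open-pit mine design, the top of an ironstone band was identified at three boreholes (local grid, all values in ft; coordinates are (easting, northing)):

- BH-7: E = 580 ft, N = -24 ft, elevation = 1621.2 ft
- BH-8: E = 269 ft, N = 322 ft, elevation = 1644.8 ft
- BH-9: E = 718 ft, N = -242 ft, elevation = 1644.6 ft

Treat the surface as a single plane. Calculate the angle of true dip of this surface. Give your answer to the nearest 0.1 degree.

40.2°

Two edge vectors: BH-7→BH-8 = (-311, 346, 23.6), BH-7→BH-9 = (138, -218, 23.4).
Normal n = (BH-7→BH-8) × (BH-7→BH-9) = (13241.2, 10534.2, 20050).
So ∂z/∂E = −n_x/n_z = −0.66041 and ∂z/∂N = −n_y/n_z = −0.52540.
Gradient magnitude |∇z| = √(a² + b²) = √(0.43614 + 0.27604) = 0.84391.
True dip = arctan(0.84391) = 40.2°, dipping toward NE (azimuth ≈ 051°).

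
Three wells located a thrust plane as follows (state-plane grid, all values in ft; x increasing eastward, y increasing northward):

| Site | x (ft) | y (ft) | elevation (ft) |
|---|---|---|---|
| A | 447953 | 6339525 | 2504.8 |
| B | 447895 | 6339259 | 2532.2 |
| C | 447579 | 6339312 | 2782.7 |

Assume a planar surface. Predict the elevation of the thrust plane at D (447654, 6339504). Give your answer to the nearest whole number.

2737 ft

Two edge vectors: A→B = (-58, -266, 27.4), A→C = (-374, -213, 277.9).
Normal n = (A→B) × (A→C) = (-68085.2, 5870.6, -87130).
So ∂z/∂x = −n_x/n_z = −0.78142087 and ∂z/∂y = −n_y/n_z = 0.06737748.
Intercept c from A: 2504.8 + 350039.82 − 427141.23 = −74596.61.
At (447654, 6339504): z = −349806.2 + 427139.8 − 74596.61 = 2737.0 ft.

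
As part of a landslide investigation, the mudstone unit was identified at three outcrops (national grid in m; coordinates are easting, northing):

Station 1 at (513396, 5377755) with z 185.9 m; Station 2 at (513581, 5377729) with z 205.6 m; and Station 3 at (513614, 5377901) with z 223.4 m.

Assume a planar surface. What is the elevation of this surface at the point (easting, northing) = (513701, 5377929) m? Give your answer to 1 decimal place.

Let the plane be z = a·easting + b·northing + c.
Station 2−Station 1: 185a − 26b = 19.7;  Station 3−Station 1: 218a + 146b = 37.5.
Solving gives a = 0.117852990, b = 0.080877043.
Then c = 185.9 − a·513396 − b·5377755 = −495256.27.
At (513701, 5377929): z = 60541.2 + 434951.0 − 495256.27 = 235.9 m.

235.9 m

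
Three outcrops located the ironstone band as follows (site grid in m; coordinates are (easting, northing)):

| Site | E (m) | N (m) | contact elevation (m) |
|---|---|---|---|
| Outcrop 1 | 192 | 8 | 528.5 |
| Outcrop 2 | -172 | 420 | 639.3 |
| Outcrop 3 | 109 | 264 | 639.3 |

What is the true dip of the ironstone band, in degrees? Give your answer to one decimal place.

Two edge vectors: Outcrop 1→Outcrop 2 = (-364, 412, 110.8), Outcrop 1→Outcrop 3 = (-83, 256, 110.8).
Normal n = (Outcrop 1→Outcrop 2) × (Outcrop 1→Outcrop 3) = (17284.8, 31134.8, -58988).
So ∂z/∂E = −n_x/n_z = 0.29302 and ∂z/∂N = −n_y/n_z = 0.52782.
Gradient magnitude |∇z| = √(a² + b²) = √(0.08586 + 0.27859) = 0.60370.
True dip = arctan(0.60370) = 31.1°, dipping toward SSW (azimuth ≈ 209°).

31.1°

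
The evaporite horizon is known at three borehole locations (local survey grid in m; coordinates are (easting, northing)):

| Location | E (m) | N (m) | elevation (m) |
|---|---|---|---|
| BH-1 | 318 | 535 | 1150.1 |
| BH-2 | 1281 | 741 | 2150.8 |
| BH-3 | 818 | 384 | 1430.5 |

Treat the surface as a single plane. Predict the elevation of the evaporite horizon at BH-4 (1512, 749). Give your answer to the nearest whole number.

2352 m

Let the plane be z = a·E + b·N + c.
BH-2−BH-1: 963a + 206b = 1000.7;  BH-3−BH-1: 500a − 151b = 280.4.
Solving gives a = 0.84081, b = 0.92718.
Then c = 1150.1 − a·318 − b·535 = 386.68.
At (1512, 749): z = 1271.3 + 694.5 + 386.68 = 2352.4 m.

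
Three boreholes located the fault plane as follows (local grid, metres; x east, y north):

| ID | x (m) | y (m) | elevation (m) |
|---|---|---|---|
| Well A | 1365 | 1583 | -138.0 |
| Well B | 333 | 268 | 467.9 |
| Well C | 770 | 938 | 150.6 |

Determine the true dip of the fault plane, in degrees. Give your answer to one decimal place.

28.6°

Two edge vectors: Well A→Well B = (-1032, -1315, 605.9), Well A→Well C = (-595, -645, 288.6).
Normal n = (Well A→Well B) × (Well A→Well C) = (11296.5, -62675.3, -116785).
So ∂z/∂x = −n_x/n_z = 0.09673 and ∂z/∂y = −n_y/n_z = −0.53667.
Gradient magnitude |∇z| = √(a² + b²) = √(0.00936 + 0.28802) = 0.54532.
True dip = arctan(0.54532) = 28.6°, dipping toward N (azimuth ≈ 350°).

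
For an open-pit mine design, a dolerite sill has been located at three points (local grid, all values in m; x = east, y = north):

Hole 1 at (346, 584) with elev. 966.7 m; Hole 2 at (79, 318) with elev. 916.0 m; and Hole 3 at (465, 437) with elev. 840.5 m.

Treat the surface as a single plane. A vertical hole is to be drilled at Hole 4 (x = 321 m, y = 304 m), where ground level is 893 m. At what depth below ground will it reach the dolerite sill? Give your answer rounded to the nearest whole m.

Let the plane be z = a·x + b·y + c.
Hole 2−Hole 1: −267a − 266b = −50.7;  Hole 3−Hole 1: 119a − 147b = −126.2.
Solving gives a = −0.36834, b = 0.56032.
Then c = 966.7 − a·346 − b·584 = 766.92.
At (321, 304): z_contact = −118.2 + 170.3 + 766.92 = 819.0 m.
Depth below ground = 893 − 819.0 = 74 m.

74 m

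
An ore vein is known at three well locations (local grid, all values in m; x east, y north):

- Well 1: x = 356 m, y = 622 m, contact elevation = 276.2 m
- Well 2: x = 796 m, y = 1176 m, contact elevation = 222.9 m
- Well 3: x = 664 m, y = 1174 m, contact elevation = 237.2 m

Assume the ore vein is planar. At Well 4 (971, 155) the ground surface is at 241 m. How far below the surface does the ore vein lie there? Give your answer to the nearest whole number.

27 m

Two edge vectors: Well 1→Well 2 = (440, 554, -53.3), Well 1→Well 3 = (308, 552, -39).
Normal n = (Well 1→Well 2) × (Well 1→Well 3) = (7815.6, 743.6, 72248).
So ∂z/∂x = −n_x/n_z = −0.10818 and ∂z/∂y = −n_y/n_z = −0.01029.
Intercept c from Well 1: 276.2 + 38.51 + 6.40 = 321.11.
At (971, 155): z_contact = −105.0 − 1.6 + 321.11 = 214.5 m.
Depth below ground = 241 − 214.5 = 27 m.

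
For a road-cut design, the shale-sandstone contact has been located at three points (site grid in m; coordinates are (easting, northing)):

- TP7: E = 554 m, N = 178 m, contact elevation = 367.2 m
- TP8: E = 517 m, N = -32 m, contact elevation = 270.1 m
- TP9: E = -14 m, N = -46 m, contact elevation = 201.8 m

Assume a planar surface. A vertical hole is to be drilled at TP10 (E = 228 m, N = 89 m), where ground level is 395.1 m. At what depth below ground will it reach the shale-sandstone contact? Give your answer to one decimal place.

Two edge vectors: TP7→TP8 = (-37, -210, -97.1), TP7→TP9 = (-568, -224, -165.4).
Normal n = (TP7→TP8) × (TP7→TP9) = (12983.6, 49033, -110992).
So ∂z/∂E = −n_x/n_z = 0.11698 and ∂z/∂N = −n_y/n_z = 0.44177.
Intercept c from TP7: 367.2 − 64.81 − 78.64 = 223.76.
At (228, 89): z_contact = 26.67 + 39.32 + 223.76 = 289.75 m.
Depth below ground = 395.1 − 289.75 = 105.4 m.

105.4 m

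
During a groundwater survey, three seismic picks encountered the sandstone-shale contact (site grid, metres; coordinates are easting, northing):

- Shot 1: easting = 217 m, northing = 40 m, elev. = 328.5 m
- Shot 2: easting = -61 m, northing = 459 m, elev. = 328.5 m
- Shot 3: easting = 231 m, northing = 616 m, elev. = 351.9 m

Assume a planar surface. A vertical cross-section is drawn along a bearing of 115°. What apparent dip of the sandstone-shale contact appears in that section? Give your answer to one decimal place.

Let the plane be z = a·easting + b·northing + c.
Shot 2−Shot 1: −278a + 419b = 0;  Shot 3−Shot 1: 14a + 576b = 23.4.
Solving gives a = 0.05907, b = 0.03919.
Unit vector along 115° is (sin 115°, cos 115°) = (0.9063, -0.4226).
Slope in that direction = a·(0.9063) + b·(-0.4226) = 0.03697.
Apparent dip = arctan|0.03697| = 2.1° (true dip is 4.1°, so apparent ≤ true as expected).

2.1°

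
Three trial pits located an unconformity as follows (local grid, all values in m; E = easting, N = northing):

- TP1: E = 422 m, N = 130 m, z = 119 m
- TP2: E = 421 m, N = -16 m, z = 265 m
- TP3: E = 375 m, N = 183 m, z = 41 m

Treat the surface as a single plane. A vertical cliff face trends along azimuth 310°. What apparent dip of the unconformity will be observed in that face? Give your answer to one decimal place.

Two edge vectors: TP1→TP2 = (-1, -146, 146), TP1→TP3 = (-47, 53, -78).
Normal n = (TP1→TP2) × (TP1→TP3) = (3650, -6940, -6915).
So ∂z/∂E = −n_x/n_z = 0.52784 and ∂z/∂N = −n_y/n_z = −1.00362.
Unit vector along 310° is (sin 310°, cos 310°) = (-0.7660, 0.6428).
Slope in that direction = a·(-0.7660) + b·(0.6428) = −1.04946.
Apparent dip = arctan|1.04946| = 46.4° (true dip is 48.6°, so apparent ≤ true as expected).

46.4°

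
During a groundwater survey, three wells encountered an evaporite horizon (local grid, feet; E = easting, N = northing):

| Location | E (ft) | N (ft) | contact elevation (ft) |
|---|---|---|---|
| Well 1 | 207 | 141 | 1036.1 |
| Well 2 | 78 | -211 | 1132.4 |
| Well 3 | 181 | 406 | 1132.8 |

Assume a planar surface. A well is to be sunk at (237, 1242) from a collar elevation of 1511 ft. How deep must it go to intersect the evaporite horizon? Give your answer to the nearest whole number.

Let the plane be z = a·E + b·N + c.
Well 2−Well 1: −129a − 352b = 96.3;  Well 3−Well 1: −26a + 265b = 96.7.
Solving gives a = −1.37430, b = 0.23007.
Then c = 1036.1 − a·207 − b·141 = 1288.14.
At (237, 1242): z_contact = −325.7 + 285.7 + 1288.14 = 1248.2 ft.
Depth below ground = 1511 − 1248.2 = 263 ft.

263 ft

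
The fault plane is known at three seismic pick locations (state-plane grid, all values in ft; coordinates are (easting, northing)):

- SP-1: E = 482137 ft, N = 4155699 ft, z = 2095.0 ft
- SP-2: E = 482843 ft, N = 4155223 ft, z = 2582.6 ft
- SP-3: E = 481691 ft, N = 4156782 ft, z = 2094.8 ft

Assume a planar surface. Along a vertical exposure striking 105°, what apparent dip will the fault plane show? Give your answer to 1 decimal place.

39.4°

Two edge vectors: SP-1→SP-2 = (706, -476, 487.6), SP-1→SP-3 = (-446, 1083, -0.2).
Normal n = (SP-1→SP-2) × (SP-1→SP-3) = (-527975.6, -217328.4, 552302).
So ∂z/∂E = −n_x/n_z = 0.95595 and ∂z/∂N = −n_y/n_z = 0.39350.
Unit vector along 105° is (sin 105°, cos 105°) = (0.9659, -0.2588).
Slope in that direction = a·(0.9659) + b·(-0.2588) = 0.82154.
Apparent dip = arctan|0.82154| = 39.4° (true dip is 46.0°, so apparent ≤ true as expected).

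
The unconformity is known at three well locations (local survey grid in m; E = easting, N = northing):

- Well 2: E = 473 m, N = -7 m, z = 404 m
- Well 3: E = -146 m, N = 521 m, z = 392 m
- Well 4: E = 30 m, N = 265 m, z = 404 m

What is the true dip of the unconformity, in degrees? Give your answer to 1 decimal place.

Two edge vectors: Well 2→Well 3 = (-619, 528, -12), Well 2→Well 4 = (-443, 272, 0).
Normal n = (Well 2→Well 3) × (Well 2→Well 4) = (3264, 5316, 65536).
So ∂z/∂E = −n_x/n_z = −0.04980 and ∂z/∂N = −n_y/n_z = −0.08112.
Gradient magnitude |∇z| = √(a² + b²) = √(0.00248 + 0.00658) = 0.09519.
True dip = arctan(0.09519) = 5.4°, dipping toward NNE (azimuth ≈ 032°).

5.4°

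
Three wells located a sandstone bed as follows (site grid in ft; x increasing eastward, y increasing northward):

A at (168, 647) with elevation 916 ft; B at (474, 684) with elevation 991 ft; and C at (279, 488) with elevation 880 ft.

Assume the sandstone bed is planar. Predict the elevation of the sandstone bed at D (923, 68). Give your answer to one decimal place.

855.3 ft

Two edge vectors: A→B = (306, 37, 75), A→C = (111, -159, -36).
Normal n = (A→B) × (A→C) = (10593, 19341, -52761).
So ∂z/∂x = −n_x/n_z = 0.20077 and ∂z/∂y = −n_y/n_z = 0.36658.
Intercept c from A: 916 − 33.73 − 237.18 = 645.09.
At (923, 68): z = 185.3 + 24.9 + 645.09 = 855.3 ft.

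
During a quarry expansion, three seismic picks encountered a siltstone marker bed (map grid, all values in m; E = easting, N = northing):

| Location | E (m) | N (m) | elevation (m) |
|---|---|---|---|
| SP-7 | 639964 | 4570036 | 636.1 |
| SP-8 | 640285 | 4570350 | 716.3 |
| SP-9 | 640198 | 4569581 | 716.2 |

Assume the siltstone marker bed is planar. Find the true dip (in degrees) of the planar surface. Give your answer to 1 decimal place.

15.8°

Two edge vectors: SP-7→SP-8 = (321, 314, 80.2), SP-7→SP-9 = (234, -455, 80.1).
Normal n = (SP-7→SP-8) × (SP-7→SP-9) = (61642.4, -6945.3, -219531).
So ∂z/∂E = −n_x/n_z = 0.28079 and ∂z/∂N = −n_y/n_z = −0.03164.
Gradient magnitude |∇z| = √(a² + b²) = √(0.07884 + 0.00100) = 0.28257.
True dip = arctan(0.28257) = 15.8°, dipping toward W (azimuth ≈ 276°).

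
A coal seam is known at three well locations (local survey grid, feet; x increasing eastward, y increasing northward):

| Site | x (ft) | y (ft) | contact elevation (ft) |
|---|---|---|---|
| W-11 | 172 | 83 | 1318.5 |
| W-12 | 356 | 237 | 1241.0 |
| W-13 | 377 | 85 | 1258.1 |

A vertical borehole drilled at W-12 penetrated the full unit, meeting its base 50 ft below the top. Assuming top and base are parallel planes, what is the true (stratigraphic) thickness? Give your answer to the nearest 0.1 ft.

Let the plane be z = a·x + b·y + c.
W-12−W-11: 184a + 154b = −77.5;  W-13−W-11: 205a + 2b = −60.4.
Solving gives a = −0.29314, b = −0.15300.
|∇z| = √(a²+b²) = 0.33067, so dip δ = arctan(0.33067) = 18.30°.
True thickness = vertical thickness × cos δ = 50 × cos 18.30° = 47.5 ft.

47.5 ft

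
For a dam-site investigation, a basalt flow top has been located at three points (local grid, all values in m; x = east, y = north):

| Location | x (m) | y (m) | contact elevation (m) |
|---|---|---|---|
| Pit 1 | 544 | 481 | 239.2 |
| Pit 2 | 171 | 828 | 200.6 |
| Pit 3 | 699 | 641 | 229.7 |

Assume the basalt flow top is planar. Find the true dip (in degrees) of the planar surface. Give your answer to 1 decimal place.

5.0°

Two edge vectors: Pit 1→Pit 2 = (-373, 347, -38.6), Pit 1→Pit 3 = (155, 160, -9.5).
Normal n = (Pit 1→Pit 2) × (Pit 1→Pit 3) = (2879.5, -9526.5, -113465).
So ∂z/∂x = −n_x/n_z = 0.02538 and ∂z/∂y = −n_y/n_z = −0.08396.
Gradient magnitude |∇z| = √(a² + b²) = √(0.00064 + 0.00705) = 0.08771.
True dip = arctan(0.08771) = 5.0°, dipping toward NNW (azimuth ≈ 343°).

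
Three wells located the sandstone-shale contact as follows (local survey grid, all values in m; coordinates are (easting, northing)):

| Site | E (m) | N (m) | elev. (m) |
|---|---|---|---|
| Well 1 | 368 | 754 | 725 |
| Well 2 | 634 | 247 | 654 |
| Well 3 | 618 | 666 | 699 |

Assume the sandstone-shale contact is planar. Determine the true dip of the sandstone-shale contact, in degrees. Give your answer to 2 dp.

Let the plane be z = a·E + b·N + c.
Well 2−Well 1: 266a − 507b = −71;  Well 3−Well 1: 250a − 88b = −26.
Solving gives a = −0.06710, b = 0.10484.
Gradient magnitude |∇z| = √(a² + b²) = √(0.00450 + 0.01099) = 0.12447.
True dip = arctan(0.12447) = 7.10°, dipping toward SSE (azimuth ≈ 147°).

7.10°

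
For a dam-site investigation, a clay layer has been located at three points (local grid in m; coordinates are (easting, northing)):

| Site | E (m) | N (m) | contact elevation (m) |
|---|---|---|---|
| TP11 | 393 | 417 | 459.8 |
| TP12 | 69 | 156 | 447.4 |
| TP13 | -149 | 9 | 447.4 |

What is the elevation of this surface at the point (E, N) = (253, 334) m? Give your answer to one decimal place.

463.1 m

Let the plane be z = a·E + b·N + c.
TP12−TP11: −324a − 261b = −12.4;  TP13−TP11: −542a − 408b = −12.4.
Solving gives a = −0.19663, b = 0.29161.
Then c = 459.8 − a·393 − b·417 = 415.48.
At (253, 334): z = −49.7 + 97.4 + 415.48 = 463.1 m.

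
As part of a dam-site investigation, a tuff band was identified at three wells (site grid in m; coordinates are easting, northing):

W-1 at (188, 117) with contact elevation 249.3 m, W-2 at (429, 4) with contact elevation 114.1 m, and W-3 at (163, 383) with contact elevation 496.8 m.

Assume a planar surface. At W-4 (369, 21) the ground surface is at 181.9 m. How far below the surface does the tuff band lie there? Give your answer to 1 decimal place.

Two edge vectors: W-1→W-2 = (241, -113, -135.2), W-1→W-3 = (-25, 266, 247.5).
Normal n = (W-1→W-2) × (W-1→W-3) = (7995.7, -56267.5, 61281).
So ∂z/∂easting = −n_x/n_z = −0.13048 and ∂z/∂northing = −n_y/n_z = 0.91819.
Intercept c from W-1: 249.3 + 24.53 − 107.43 = 166.40.
At (369, 21): z_contact = −48.15 + 19.28 + 166.40 = 137.54 m.
Depth below ground = 181.9 − 137.54 = 44.4 m.

44.4 m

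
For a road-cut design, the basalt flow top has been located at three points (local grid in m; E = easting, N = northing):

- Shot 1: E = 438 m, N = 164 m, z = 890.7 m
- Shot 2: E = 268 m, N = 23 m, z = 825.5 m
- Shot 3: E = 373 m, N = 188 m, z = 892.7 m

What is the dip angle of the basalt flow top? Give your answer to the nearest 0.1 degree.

Two edge vectors: Shot 1→Shot 2 = (-170, -141, -65.2), Shot 1→Shot 3 = (-65, 24, 2).
Normal n = (Shot 1→Shot 2) × (Shot 1→Shot 3) = (1282.8, 4578, -13245).
So ∂z/∂E = −n_x/n_z = 0.09685 and ∂z/∂N = −n_y/n_z = 0.34564.
Gradient magnitude |∇z| = √(a² + b²) = √(0.00938 + 0.11947) = 0.35895.
True dip = arctan(0.35895) = 19.7°, dipping toward SSW (azimuth ≈ 196°).

19.7°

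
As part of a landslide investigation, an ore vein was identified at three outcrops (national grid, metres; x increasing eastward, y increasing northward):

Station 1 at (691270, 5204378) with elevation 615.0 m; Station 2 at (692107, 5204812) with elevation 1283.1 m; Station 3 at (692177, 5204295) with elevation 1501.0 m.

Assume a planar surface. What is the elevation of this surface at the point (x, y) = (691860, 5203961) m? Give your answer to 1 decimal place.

Let the plane be z = a·x + b·y + c.
Station 2−Station 1: 837a + 434b = 668.1;  Station 3−Station 1: 907a − 83b = 886.
Solving gives a = 0.950049125, b = −0.292836676.
Then c = 615 − a·691270 − b·5204378 = 867907.29.
At (691860, 5203961): z = 657301.0 − 1523910.6 + 867907.29 = 1297.6 m.

1297.6 m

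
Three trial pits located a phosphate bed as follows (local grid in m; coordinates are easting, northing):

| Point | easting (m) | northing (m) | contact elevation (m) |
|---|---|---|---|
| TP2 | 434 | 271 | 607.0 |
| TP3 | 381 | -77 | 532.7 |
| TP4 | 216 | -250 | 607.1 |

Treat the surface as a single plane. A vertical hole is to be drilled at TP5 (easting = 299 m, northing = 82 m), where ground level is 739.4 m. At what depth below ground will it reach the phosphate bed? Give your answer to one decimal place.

87.5 m

Let the plane be z = a·easting + b·northing + c.
TP3−TP2: −53a − 348b = −74.3;  TP4−TP2: −218a − 521b = 0.1.
Solving gives a = −0.80299, b = 0.33580.
Then c = 607 − a·434 − b·271 = 864.50.
At (299, 82): z_contact = −240.09 + 27.54 + 864.50 = 651.94 m.
Depth below ground = 739.4 − 651.94 = 87.5 m.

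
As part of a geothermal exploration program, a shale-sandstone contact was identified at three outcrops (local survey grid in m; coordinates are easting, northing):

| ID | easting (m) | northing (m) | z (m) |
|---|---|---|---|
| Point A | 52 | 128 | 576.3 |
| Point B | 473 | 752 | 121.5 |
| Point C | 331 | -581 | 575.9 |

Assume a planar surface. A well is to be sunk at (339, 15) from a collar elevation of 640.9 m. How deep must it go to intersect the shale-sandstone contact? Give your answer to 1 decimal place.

Let the plane be z = a·easting + b·northing + c.
Point B−Point A: 421a + 624b = −454.8;  Point C−Point A: 279a − 709b = −0.4.
Solving gives a = −0.68285, b = −0.26814.
Then c = 576.3 − a·52 − b·128 = 646.13.
At (339, 15): z_contact = −231.48 − 4.02 + 646.13 = 410.62 m.
Depth below ground = 640.9 − 410.62 = 230.3 m.

230.3 m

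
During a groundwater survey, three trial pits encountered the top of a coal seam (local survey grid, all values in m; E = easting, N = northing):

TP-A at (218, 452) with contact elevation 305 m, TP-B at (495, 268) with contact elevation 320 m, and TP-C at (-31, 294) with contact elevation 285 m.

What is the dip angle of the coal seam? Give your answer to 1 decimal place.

Two edge vectors: TP-A→TP-B = (277, -184, 15), TP-A→TP-C = (-249, -158, -20).
Normal n = (TP-A→TP-B) × (TP-A→TP-C) = (6050, 1805, -89582).
So ∂z/∂E = −n_x/n_z = 0.06754 and ∂z/∂N = −n_y/n_z = 0.02015.
Gradient magnitude |∇z| = √(a² + b²) = √(0.00456 + 0.00041) = 0.07048.
True dip = arctan(0.07048) = 4.0°, dipping toward WSW (azimuth ≈ 253°).

4.0°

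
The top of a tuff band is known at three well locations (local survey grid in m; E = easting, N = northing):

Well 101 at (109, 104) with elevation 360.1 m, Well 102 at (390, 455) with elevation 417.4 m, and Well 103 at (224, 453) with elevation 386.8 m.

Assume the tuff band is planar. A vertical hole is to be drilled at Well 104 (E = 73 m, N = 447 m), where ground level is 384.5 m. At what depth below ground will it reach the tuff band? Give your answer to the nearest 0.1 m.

25.6 m

Let the plane be z = a·E + b·N + c.
Well 102−Well 101: 281a + 351b = 57.3;  Well 103−Well 101: 115a + 349b = 26.7.
Solving gives a = 0.18415, b = 0.01583.
Then c = 360.1 − a·109 − b·104 = 338.38.
At (73, 447): z_contact = 13.44 + 7.07 + 338.38 = 358.90 m.
Depth below ground = 384.5 − 358.90 = 25.6 m.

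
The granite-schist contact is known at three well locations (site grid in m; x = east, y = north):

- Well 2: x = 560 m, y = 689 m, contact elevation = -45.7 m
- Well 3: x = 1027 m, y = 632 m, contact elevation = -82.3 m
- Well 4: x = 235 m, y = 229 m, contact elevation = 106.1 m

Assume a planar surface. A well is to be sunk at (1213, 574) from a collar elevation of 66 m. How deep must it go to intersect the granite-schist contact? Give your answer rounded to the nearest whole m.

154 m

Let the plane be z = a·x + b·y + c.
Well 3−Well 2: 467a − 57b = −36.6;  Well 4−Well 2: −325a − 460b = 151.8.
Solving gives a = −0.10923, b = −0.25283.
Then c = -45.7 − a·560 − b·689 = 189.67.
At (1213, 574): z_contact = −132.5 − 145.1 + 189.67 = -88.0 m.
Depth below ground = 66 − (-88.0) = 154 m.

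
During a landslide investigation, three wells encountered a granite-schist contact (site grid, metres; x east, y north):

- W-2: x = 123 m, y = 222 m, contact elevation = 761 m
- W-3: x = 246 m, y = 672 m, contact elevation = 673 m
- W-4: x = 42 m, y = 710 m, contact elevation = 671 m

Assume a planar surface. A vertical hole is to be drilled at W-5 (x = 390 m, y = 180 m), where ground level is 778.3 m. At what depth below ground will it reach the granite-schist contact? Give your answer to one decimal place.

Let the plane be z = a·x + b·y + c.
W-3−W-2: 123a + 450b = −88;  W-4−W-2: −81a + 488b = −90.
Solving gives a = −0.02533, b = −0.18863.
Then c = 761 − a·123 − b·222 = 805.99.
At (390, 180): z_contact = −9.88 − 33.95 + 805.99 = 762.16 m.
Depth below ground = 778.3 − 762.16 = 16.1 m.

16.1 m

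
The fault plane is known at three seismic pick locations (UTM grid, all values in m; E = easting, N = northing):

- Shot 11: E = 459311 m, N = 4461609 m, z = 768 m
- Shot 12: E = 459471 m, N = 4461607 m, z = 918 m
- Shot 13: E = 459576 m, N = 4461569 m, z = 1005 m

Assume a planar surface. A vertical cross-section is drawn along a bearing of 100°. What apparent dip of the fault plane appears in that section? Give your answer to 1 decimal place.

41.1°

Two edge vectors: Shot 11→Shot 12 = (160, -2, 150), Shot 11→Shot 13 = (265, -40, 237).
Normal n = (Shot 11→Shot 12) × (Shot 11→Shot 13) = (5526, 1830, -5870).
So ∂z/∂E = −n_x/n_z = 0.94140 and ∂z/∂N = −n_y/n_z = 0.31175.
Unit vector along 100° is (sin 100°, cos 100°) = (0.9848, -0.1736).
Slope in that direction = a·(0.9848) + b·(-0.1736) = 0.87296.
Apparent dip = arctan|0.87296| = 41.1° (true dip is 44.8°, so apparent ≤ true as expected).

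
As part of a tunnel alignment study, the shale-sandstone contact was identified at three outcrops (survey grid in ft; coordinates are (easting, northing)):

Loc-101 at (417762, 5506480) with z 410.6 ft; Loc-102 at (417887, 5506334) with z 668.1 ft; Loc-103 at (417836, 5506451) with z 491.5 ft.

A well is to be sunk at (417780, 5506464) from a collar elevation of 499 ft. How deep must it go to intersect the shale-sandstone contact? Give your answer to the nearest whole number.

58 ft

Two edge vectors: Loc-101→Loc-102 = (125, -146, 257.5), Loc-101→Loc-103 = (74, -29, 80.9).
Normal n = (Loc-101→Loc-102) × (Loc-101→Loc-103) = (-4343.9, 8942.5, 7179).
So ∂z/∂E = −n_x/n_z = 0.60508427 and ∂z/∂N = −n_y/n_z = −1.24564703.
Intercept c from Loc-101: 410.6 − 252781.22 + 6859130.44 = 6606759.82.
At (417780, 5506464): z_contact = 252792.1 − 6859110.5 + 6606759.82 = 441.4 ft.
Depth below ground = 499 − 441.4 = 58 ft.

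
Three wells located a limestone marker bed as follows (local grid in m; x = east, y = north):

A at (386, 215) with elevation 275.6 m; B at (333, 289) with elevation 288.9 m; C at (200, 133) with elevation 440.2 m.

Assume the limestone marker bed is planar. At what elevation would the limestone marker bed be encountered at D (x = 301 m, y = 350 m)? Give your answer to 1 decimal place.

291.3 m

Two edge vectors: A→B = (-53, 74, 13.3), A→C = (-186, -82, 164.6).
Normal n = (A→B) × (A→C) = (13271, 6250, 18110).
So ∂z/∂x = −n_x/n_z = −0.73280 and ∂z/∂y = −n_y/n_z = −0.34511.
Intercept c from A: 275.6 + 282.86 + 74.20 = 632.66.
At (301, 350): z = −220.6 − 120.8 + 632.66 = 291.3 m.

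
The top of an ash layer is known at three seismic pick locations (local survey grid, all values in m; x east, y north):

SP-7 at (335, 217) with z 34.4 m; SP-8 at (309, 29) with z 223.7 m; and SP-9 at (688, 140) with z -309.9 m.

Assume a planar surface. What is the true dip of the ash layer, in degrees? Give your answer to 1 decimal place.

55.1°

Two edge vectors: SP-7→SP-8 = (-26, -188, 189.3), SP-7→SP-9 = (353, -77, -344.3).
Normal n = (SP-7→SP-8) × (SP-7→SP-9) = (79304.5, 57871.1, 68366).
So ∂z/∂x = −n_x/n_z = −1.16000 and ∂z/∂y = −n_y/n_z = −0.84649.
Gradient magnitude |∇z| = √(a² + b²) = √(1.34560 + 0.71654) = 1.43602.
True dip = arctan(1.43602) = 55.1°, dipping toward NE (azimuth ≈ 054°).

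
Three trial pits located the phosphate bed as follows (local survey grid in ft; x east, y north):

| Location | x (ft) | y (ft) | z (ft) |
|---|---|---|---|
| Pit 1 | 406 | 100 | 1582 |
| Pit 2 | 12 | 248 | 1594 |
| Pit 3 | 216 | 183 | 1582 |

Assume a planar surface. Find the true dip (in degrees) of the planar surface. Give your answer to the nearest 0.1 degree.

Let the plane be z = a·x + b·y + c.
Pit 2−Pit 1: −394a + 148b = 12;  Pit 3−Pit 1: −190a + 83b = 0.
Solving gives a = −0.21737, b = −0.49760.
Gradient magnitude |∇z| = √(a² + b²) = √(0.04725 + 0.24761) = 0.54301.
True dip = arctan(0.54301) = 28.5°, dipping toward NNE (azimuth ≈ 024°).

28.5°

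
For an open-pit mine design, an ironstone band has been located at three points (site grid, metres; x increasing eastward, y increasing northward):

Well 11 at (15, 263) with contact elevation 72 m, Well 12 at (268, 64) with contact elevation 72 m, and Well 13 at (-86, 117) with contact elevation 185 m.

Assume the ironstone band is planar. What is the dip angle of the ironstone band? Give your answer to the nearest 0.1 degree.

32.5°

Let the plane be z = a·x + b·y + c.
Well 12−Well 11: 253a − 199b = 0;  Well 13−Well 11: −101a − 146b = 113.
Solving gives a = −0.39425, b = −0.50124.
Gradient magnitude |∇z| = √(a² + b²) = √(0.15544 + 0.25124) = 0.63771.
True dip = arctan(0.63771) = 32.5°, dipping toward NE (azimuth ≈ 038°).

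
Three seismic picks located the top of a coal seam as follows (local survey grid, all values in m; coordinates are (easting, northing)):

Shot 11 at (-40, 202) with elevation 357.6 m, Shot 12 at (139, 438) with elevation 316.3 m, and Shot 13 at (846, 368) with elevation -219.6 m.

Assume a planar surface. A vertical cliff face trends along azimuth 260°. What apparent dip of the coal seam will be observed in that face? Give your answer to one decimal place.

Let the plane be z = a·E + b·N + c.
Shot 12−Shot 11: 179a + 236b = −41.3;  Shot 13−Shot 11: 886a + 166b = −577.2.
Solving gives a = −0.72116, b = 0.37198.
Unit vector along 260° is (sin 260°, cos 260°) = (-0.9848, -0.1736).
Slope in that direction = a·(-0.9848) + b·(-0.1736) = 0.64561.
Apparent dip = arctan|0.64561| = 32.8° (true dip is 39.1°, so apparent ≤ true as expected).

32.8°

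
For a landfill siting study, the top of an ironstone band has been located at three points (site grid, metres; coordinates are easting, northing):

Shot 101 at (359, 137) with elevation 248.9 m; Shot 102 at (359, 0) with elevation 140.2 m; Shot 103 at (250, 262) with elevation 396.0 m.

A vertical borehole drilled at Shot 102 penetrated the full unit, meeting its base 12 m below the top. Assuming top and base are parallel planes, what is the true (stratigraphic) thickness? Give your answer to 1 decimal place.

8.9 m

Two edge vectors: Shot 101→Shot 102 = (0, -137, -108.7), Shot 101→Shot 103 = (-109, 125, 147.1).
Normal n = (Shot 101→Shot 102) × (Shot 101→Shot 103) = (-6565.2, 11848.3, -14933).
So ∂z/∂easting = −n_x/n_z = −0.43964 and ∂z/∂northing = −n_y/n_z = 0.79343.
|∇z| = √(a²+b²) = 0.90709, so dip δ = arctan(0.90709) = 42.21°.
True thickness = vertical thickness × cos δ = 12 × cos 42.21° = 8.9 m.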